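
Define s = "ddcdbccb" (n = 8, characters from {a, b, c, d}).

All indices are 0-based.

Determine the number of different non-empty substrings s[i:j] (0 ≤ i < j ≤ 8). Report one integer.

rank | idx | suffix
   0 |   7 | b
   1 |   4 | bccb
   2 |   6 | cb
   3 |   5 | ccb
   4 |   2 | cdbccb
   5 |   3 | dbccb
   6 |   1 | dcdbccb
   7 |   0 | ddcdbccb

SA = [7, 4, 6, 5, 2, 3, 1, 0]
i: (SA[i-1],SA[i]) lcp shared
  1: (7,4) 1 'b'
  2: (4,6) 0 ''
  3: (6,5) 1 'c'
  4: (5,2) 1 'c'
  5: (2,3) 0 ''
  6: (3,1) 1 'd'
  7: (1,0) 1 'd'

n(n+1)/2 = 8·9/2 = 36
Σ LCP = 0 + 1 + 0 + 1 + 1 + 0 + 1 + 1 = 5
distinct = 36 − 5 = 31

31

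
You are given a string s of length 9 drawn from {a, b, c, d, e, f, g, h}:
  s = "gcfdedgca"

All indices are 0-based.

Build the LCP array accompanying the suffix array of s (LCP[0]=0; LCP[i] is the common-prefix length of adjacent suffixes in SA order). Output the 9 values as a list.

rank | idx | suffix
   0 |   8 | a
   1 |   7 | ca
   2 |   1 | cfdedgca
   3 |   3 | dedgca
   4 |   5 | dgca
   5 |   4 | edgca
   6 |   2 | fdedgca
   7 |   6 | gca
   8 |   0 | gcfdedgca

SA = [8, 7, 1, 3, 5, 4, 2, 6, 0]
i: (SA[i-1],SA[i]) lcp shared
  1: (8,7) 0 ''
  2: (7,1) 1 'c'
  3: (1,3) 0 ''
  4: (3,5) 1 'd'
  5: (5,4) 0 ''
  6: (4,2) 0 ''
  7: (2,6) 0 ''
  8: (6,0) 2 'gc'

[0, 0, 1, 0, 1, 0, 0, 0, 2]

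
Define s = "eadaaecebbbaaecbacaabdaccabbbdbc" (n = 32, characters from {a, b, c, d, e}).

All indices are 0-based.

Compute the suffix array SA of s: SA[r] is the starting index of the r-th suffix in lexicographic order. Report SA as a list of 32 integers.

rank | idx | suffix
   0 |  18 | aabdaccabbbdbc
   1 |  11 | aaecbacaabdaccabbbdbc
   2 |   3 | aaecebbbaaecbacaabdaccabbbdbc
   3 |  25 | abbbdbc
   4 |  19 | abdaccabbbdbc
   5 |  16 | acaabdaccabbbdbc
   6 |  22 | accabbbdbc
   7 |   1 | adaaecebbbaaecbacaabdaccabbbdbc
   8 |  12 | aecbacaabdaccabbbdbc
   9 |   4 | aecebbbaaecbacaabdaccabbbdbc
  10 |  10 | baaecbacaabdaccabbbdbc
  11 |  15 | bacaabdaccabbbdbc
  12 |   9 | bbaaecbacaabdaccabbbdbc
  13 |   8 | bbbaaecbacaabdaccabbbdbc
  14 |  26 | bbbdbc
  15 |  27 | bbdbc
  16 |  30 | bc
  17 |  20 | bdaccabbbdbc
  18 |  28 | bdbc
  19 |  31 | c
  20 |  17 | caabdaccabbbdbc
  21 |  24 | cabbbdbc
  22 |  14 | cbacaabdaccabbbdbc
  23 |  23 | ccabbbdbc
  24 |   6 | cebbbaaecbacaabdaccabbbdbc
  25 |   2 | daaecebbbaaecbacaabdaccabbbdbc
  26 |  21 | daccabbbdbc
  27 |  29 | dbc
  28 |   0 | eadaaecebbbaaecbacaabdaccabbbdbc
  29 |   7 | ebbbaaecbacaabdaccabbbdbc
  30 |  13 | ecbacaabdaccabbbdbc
  31 |   5 | ecebbbaaecbacaabdaccabbbdbc

[18, 11, 3, 25, 19, 16, 22, 1, 12, 4, 10, 15, 9, 8, 26, 27, 30, 20, 28, 31, 17, 24, 14, 23, 6, 2, 21, 29, 0, 7, 13, 5]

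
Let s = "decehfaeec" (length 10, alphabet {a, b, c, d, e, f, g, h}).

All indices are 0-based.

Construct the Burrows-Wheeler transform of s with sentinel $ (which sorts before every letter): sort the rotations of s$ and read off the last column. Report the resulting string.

rank  rotation     last
    0  $decehfaeec  c
    1  aeec$decehf  f
    2  c$decehfaee  e
    3  cehfaeec$de  e
    4  decehfaeec$  $
    5  ec$decehfae  e
    6  ecehfaeec$d  d
    7  eec$decehfa  a
    8  ehfaeec$dec  c
    9  faeec$deceh  h
   10  hfaeec$dece  e

cfee$edache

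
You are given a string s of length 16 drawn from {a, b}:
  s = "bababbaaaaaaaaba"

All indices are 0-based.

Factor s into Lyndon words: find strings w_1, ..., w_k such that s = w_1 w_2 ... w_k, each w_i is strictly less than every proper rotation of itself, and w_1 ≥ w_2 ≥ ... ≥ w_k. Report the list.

["b", "ababb", "aaaaaaaab", "a"]

emit factor 1: 'b' (i=0, period=1)
emit factor 2: 'ababb' (i=1, period=5)
emit factor 3: 'aaaaaaaab' (i=6, period=9)
emit factor 4: 'a' (i=15, period=1)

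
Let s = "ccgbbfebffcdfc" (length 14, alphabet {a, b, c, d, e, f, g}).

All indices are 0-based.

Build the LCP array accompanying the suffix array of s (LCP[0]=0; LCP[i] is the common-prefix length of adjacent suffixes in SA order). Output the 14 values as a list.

sorted suffixes:
  #0 SA[0]=3  'bbfebffcdfc'
  #1 SA[1]=4  'bfebffcdfc'
  #2 SA[2]=7  'bffcdfc'
  #3 SA[3]=13  'c'
  #4 SA[4]=0  'ccgbbfebffcdfc'
  #5 SA[5]=10  'cdfc'
  #6 SA[6]=1  'cgbbfebffcdfc'
  #7 SA[7]=11  'dfc'
  #8 SA[8]=6  'ebffcdfc'
  #9 SA[9]=12  'fc'
  #10 SA[10]=9  'fcdfc'
  #11 SA[11]=5  'febffcdfc'
  #12 SA[12]=8  'ffcdfc'
  #13 SA[13]=2  'gbbfebffcdfc'

SA = [3, 4, 7, 13, 0, 10, 1, 11, 6, 12, 9, 5, 8, 2]
[i] adj suffixes → lcp
  [1] 3/4 → 1 ('b')
  [2] 4/7 → 2 ('bf')
  [3] 7/13 → 0 ('')
  [4] 13/0 → 1 ('c')
  [5] 0/10 → 1 ('c')
  [6] 10/1 → 1 ('c')
  [7] 1/11 → 0 ('')
  [8] 11/6 → 0 ('')
  [9] 6/12 → 0 ('')
  [10] 12/9 → 2 ('fc')
  [11] 9/5 → 1 ('f')
  [12] 5/8 → 1 ('f')
  [13] 8/2 → 0 ('')

[0, 1, 2, 0, 1, 1, 1, 0, 0, 0, 2, 1, 1, 0]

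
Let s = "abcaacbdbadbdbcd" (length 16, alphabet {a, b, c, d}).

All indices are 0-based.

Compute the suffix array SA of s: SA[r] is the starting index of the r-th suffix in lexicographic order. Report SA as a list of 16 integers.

[3, 0, 4, 9, 8, 1, 13, 6, 11, 2, 5, 14, 15, 7, 12, 10]

rank→(start, suffix):
  0 → (3, 'aacbdbadbdbcd')
  1 → (0, 'abcaacbdbadbdbcd')
  2 → (4, 'acbdbadbdbcd')
  3 → (9, 'adbdbcd')
  4 → (8, 'badbdbcd')
  5 → (1, 'bcaacbdbadbdbcd')
  6 → (13, 'bcd')
  7 → (6, 'bdbadbdbcd')
  8 → (11, 'bdbcd')
  9 → (2, 'caacbdbadbdbcd')
  10 → (5, 'cbdbadbdbcd')
  11 → (14, 'cd')
  12 → (15, 'd')
  13 → (7, 'dbadbdbcd')
  14 → (12, 'dbcd')
  15 → (10, 'dbdbcd')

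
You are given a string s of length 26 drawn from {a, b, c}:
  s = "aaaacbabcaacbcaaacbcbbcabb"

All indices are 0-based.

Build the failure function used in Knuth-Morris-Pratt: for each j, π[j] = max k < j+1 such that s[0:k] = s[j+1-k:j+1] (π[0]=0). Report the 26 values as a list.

π[0] = 0
j=1 s[j]='a': π[1]=1 (border 'a')
j=2 s[j]='a': π[2]=2 (border 'aa')
j=3 s[j]='a': π[3]=3 (border 'aaa')
j=4 s[j]='c': k: 3→2→1→0; π[4]=0 (border '')
j=5 s[j]='b': π[5]=0 (border '')
j=6 s[j]='a': π[6]=1 (border 'a')
j=7 s[j]='b': k: 1→0; π[7]=0 (border '')
j=8 s[j]='c': π[8]=0 (border '')
j=9 s[j]='a': π[9]=1 (border 'a')
j=10 s[j]='a': π[10]=2 (border 'aa')
j=11 s[j]='c': k: 2→1→0; π[11]=0 (border '')
j=12 s[j]='b': π[12]=0 (border '')
j=13 s[j]='c': π[13]=0 (border '')
j=14 s[j]='a': π[14]=1 (border 'a')
j=15 s[j]='a': π[15]=2 (border 'aa')
j=16 s[j]='a': π[16]=3 (border 'aaa')
j=17 s[j]='c': k: 3→2→1→0; π[17]=0 (border '')
j=18 s[j]='b': π[18]=0 (border '')
j=19 s[j]='c': π[19]=0 (border '')
j=20 s[j]='b': π[20]=0 (border '')
j=21 s[j]='b': π[21]=0 (border '')
j=22 s[j]='c': π[22]=0 (border '')
j=23 s[j]='a': π[23]=1 (border 'a')
j=24 s[j]='b': k: 1→0; π[24]=0 (border '')
j=25 s[j]='b': π[25]=0 (border '')

[0, 1, 2, 3, 0, 0, 1, 0, 0, 1, 2, 0, 0, 0, 1, 2, 3, 0, 0, 0, 0, 0, 0, 1, 0, 0]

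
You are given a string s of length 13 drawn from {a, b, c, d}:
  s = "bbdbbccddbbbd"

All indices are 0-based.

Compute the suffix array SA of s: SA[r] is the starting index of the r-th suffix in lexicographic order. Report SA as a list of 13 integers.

[9, 3, 10, 0, 4, 11, 1, 5, 6, 12, 8, 2, 7]

sorted suffixes:
  #0 SA[0]=9  'bbbd'
  #1 SA[1]=3  'bbccddbbbd'
  #2 SA[2]=10  'bbd'
  #3 SA[3]=0  'bbdbbccddbbbd'
  #4 SA[4]=4  'bccddbbbd'
  #5 SA[5]=11  'bd'
  #6 SA[6]=1  'bdbbccddbbbd'
  #7 SA[7]=5  'ccddbbbd'
  #8 SA[8]=6  'cddbbbd'
  #9 SA[9]=12  'd'
  #10 SA[10]=8  'dbbbd'
  #11 SA[11]=2  'dbbccddbbbd'
  #12 SA[12]=7  'ddbbbd'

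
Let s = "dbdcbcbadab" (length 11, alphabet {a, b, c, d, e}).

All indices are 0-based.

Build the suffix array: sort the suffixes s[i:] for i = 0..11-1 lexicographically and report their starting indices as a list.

rank→(start, suffix):
  0 → (9, 'ab')
  1 → (7, 'adab')
  2 → (10, 'b')
  3 → (6, 'badab')
  4 → (4, 'bcbadab')
  5 → (1, 'bdcbcbadab')
  6 → (5, 'cbadab')
  7 → (3, 'cbcbadab')
  8 → (8, 'dab')
  9 → (0, 'dbdcbcbadab')
  10 → (2, 'dcbcbadab')

[9, 7, 10, 6, 4, 1, 5, 3, 8, 0, 2]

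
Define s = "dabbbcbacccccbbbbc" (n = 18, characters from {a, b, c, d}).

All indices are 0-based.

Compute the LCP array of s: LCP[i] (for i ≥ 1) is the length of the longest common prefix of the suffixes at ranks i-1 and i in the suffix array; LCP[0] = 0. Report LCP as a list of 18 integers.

sorted suffixes:
  #0 SA[0]=1  'abbbcbacccccbbbbc'
  #1 SA[1]=7  'acccccbbbbc'
  #2 SA[2]=6  'bacccccbbbbc'
  #3 SA[3]=13  'bbbbc'
  #4 SA[4]=14  'bbbc'
  #5 SA[5]=2  'bbbcbacccccbbbbc'
  #6 SA[6]=15  'bbc'
  #7 SA[7]=3  'bbcbacccccbbbbc'
  #8 SA[8]=16  'bc'
  #9 SA[9]=4  'bcbacccccbbbbc'
  #10 SA[10]=17  'c'
  #11 SA[11]=5  'cbacccccbbbbc'
  #12 SA[12]=12  'cbbbbc'
  #13 SA[13]=11  'ccbbbbc'
  #14 SA[14]=10  'cccbbbbc'
  #15 SA[15]=9  'ccccbbbbc'
  #16 SA[16]=8  'cccccbbbbc'
  #17 SA[17]=0  'dabbbcbacccccbbbbc'

SA = [1, 7, 6, 13, 14, 2, 15, 3, 16, 4, 17, 5, 12, 11, 10, 9, 8, 0]
i: (SA[i-1],SA[i]) lcp shared
  1: (1,7) 1 'a'
  2: (7,6) 0 ''
  3: (6,13) 1 'b'
  4: (13,14) 3 'bbb'
  5: (14,2) 4 'bbbc'
  6: (2,15) 2 'bb'
  7: (15,3) 3 'bbc'
  8: (3,16) 1 'b'
  9: (16,4) 2 'bc'
  10: (4,17) 0 ''
  11: (17,5) 1 'c'
  12: (5,12) 2 'cb'
  13: (12,11) 1 'c'
  14: (11,10) 2 'cc'
  15: (10,9) 3 'ccc'
  16: (9,8) 4 'cccc'
  17: (8,0) 0 ''

[0, 1, 0, 1, 3, 4, 2, 3, 1, 2, 0, 1, 2, 1, 2, 3, 4, 0]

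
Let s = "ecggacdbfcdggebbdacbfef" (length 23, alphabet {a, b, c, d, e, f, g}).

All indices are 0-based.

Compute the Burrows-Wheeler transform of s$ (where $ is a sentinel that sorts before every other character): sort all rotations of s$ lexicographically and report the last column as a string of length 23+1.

fdgebdcaafebccg$febbggcd

rank  rotation                  last
    0  $ecggacdbfcdggebbdacbfef  f
    1  acbfef$ecggacdbfcdggebbd  d
    2  acdbfcdggebbdacbfef$ecgg  g
    3  bbdacbfef$ecggacdbfcdgge  e
    4  bdacbfef$ecggacdbfcdggeb  b
    5  bfcdggebbdacbfef$ecggacd  d
    6  bfef$ecggacdbfcdggebbdac  c
    7  cbfef$ecggacdbfcdggebbda  a
    8  cdbfcdggebbdacbfef$ecgga  a
    9  cdggebbdacbfef$ecggacdbf  f
   10  cggacdbfcdggebbdacbfef$e  e
   11  dacbfef$ecggacdbfcdggebb  b
   12  dbfcdggebbdacbfef$ecggac  c
   13  dggebbdacbfef$ecggacdbfc  c
   14  ebbdacbfef$ecggacdbfcdgg  g
   15  ecggacdbfcdggebbdacbfef$  $
   16  ef$ecggacdbfcdggebbdacbf  f
   17  f$ecggacdbfcdggebbdacbfe  e
   18  fcdggebbdacbfef$ecggacdb  b
   19  fef$ecggacdbfcdggebbdacb  b
   20  gacdbfcdggebbdacbfef$ecg  g
   21  gebbdacbfef$ecggacdbfcdg  g
   22  ggacdbfcdggebbdacbfef$ec  c
   23  ggebbdacbfef$ecggacdbfcd  d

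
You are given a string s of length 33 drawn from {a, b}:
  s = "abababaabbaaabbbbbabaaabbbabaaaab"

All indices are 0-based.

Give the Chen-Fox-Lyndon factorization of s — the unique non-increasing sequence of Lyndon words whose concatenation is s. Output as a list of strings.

["ab", "ab", "ab", "aabb", "aaabbbbbab", "aaabbbab", "aaaab"]

emit factor 1: 'ab' (i=0, period=2)
emit factor 2: 'ab' (i=2, period=2)
emit factor 3: 'ab' (i=4, period=2)
emit factor 4: 'aabb' (i=6, period=4)
emit factor 5: 'aaabbbbbab' (i=10, period=10)
emit factor 6: 'aaabbbab' (i=20, period=8)
emit factor 7: 'aaaab' (i=28, period=5)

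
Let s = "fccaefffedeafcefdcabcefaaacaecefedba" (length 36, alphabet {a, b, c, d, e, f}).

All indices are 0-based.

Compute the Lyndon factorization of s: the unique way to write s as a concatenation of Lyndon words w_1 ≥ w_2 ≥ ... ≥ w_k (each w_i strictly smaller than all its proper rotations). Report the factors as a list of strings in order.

emit factor 1: 'f' (i=0, period=1)
emit factor 2: 'c' (i=1, period=1)
emit factor 3: 'c' (i=2, period=1)
emit factor 4: 'aefffedeafcefdc' (i=3, period=15)
emit factor 5: 'abcef' (i=18, period=5)
emit factor 6: 'aaacaecefedb' (i=23, period=12)
emit factor 7: 'a' (i=35, period=1)

["f", "c", "c", "aefffedeafcefdc", "abcef", "aaacaecefedb", "a"]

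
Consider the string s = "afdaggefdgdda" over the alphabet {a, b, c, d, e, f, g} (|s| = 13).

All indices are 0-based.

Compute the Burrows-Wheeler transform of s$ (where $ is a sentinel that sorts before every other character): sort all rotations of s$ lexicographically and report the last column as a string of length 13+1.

ad$ddfgfgaedga

rank  rotation        last
    0  $afdaggefdgdda  a
    1  a$afdaggefdgdd  d
    2  afdaggefdgdda$  $
    3  aggefdgdda$afd  d
    4  da$afdaggefdgd  d
    5  daggefdgdda$af  f
    6  dda$afdaggefdg  g
    7  dgdda$afdaggef  f
    8  efdgdda$afdagg  g
    9  fdaggefdgdda$a  a
   10  fdgdda$afdagge  e
   11  gdda$afdaggefd  d
   12  gefdgdda$afdag  g
   13  ggefdgdda$afda  a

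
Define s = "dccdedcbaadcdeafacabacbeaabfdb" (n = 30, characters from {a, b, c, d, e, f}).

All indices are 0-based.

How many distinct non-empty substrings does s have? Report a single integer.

rank | idx | suffix
   0 |  24 | aabfdb
   1 |   8 | aadcdeafacabacbeaabfdb
   2 |  18 | abacbeaabfdb
   3 |  25 | abfdb
   4 |  16 | acabacbeaabfdb
   5 |  20 | acbeaabfdb
   6 |   9 | adcdeafacabacbeaabfdb
   7 |  14 | afacabacbeaabfdb
   8 |  29 | b
   9 |   7 | baadcdeafacabacbeaabfdb
  10 |  19 | bacbeaabfdb
  11 |  22 | beaabfdb
  12 |  26 | bfdb
  13 |  17 | cabacbeaabfdb
  14 |   6 | cbaadcdeafacabacbeaabfdb
  15 |  21 | cbeaabfdb
  16 |   1 | ccdedcbaadcdeafacabacbeaabfdb
  17 |  11 | cdeafacabacbeaabfdb
  18 |   2 | cdedcbaadcdeafacabacbeaabfdb
  19 |  28 | db
  20 |   5 | dcbaadcdeafacabacbeaabfdb
  21 |   0 | dccdedcbaadcdeafacabacbeaabfdb
  22 |  10 | dcdeafacabacbeaabfdb
  23 |  12 | deafacabacbeaabfdb
  24 |   3 | dedcbaadcdeafacabacbeaabfdb
  25 |  23 | eaabfdb
  26 |  13 | eafacabacbeaabfdb
  27 |   4 | edcbaadcdeafacabacbeaabfdb
  28 |  15 | facabacbeaabfdb
  29 |  27 | fdb

SA = [24, 8, 18, 25, 16, 20, 9, 14, 29, 7, 19, 22, 26, 17, 6, 21, 1, 11, 2, 28, 5, 0, 10, 12, 3, 23, 13, 4, 15, 27]
[i] adj suffixes → lcp
  [1] 24/8 → 2 ('aa')
  [2] 8/18 → 1 ('a')
  [3] 18/25 → 2 ('ab')
  [4] 25/16 → 1 ('a')
  [5] 16/20 → 2 ('ac')
  [6] 20/9 → 1 ('a')
  [7] 9/14 → 1 ('a')
  [8] 14/29 → 0 ('')
  [9] 29/7 → 1 ('b')
  [10] 7/19 → 2 ('ba')
  [11] 19/22 → 1 ('b')
  [12] 22/26 → 1 ('b')
  [13] 26/17 → 0 ('')
  [14] 17/6 → 1 ('c')
  [15] 6/21 → 2 ('cb')
  [16] 21/1 → 1 ('c')
  [17] 1/11 → 1 ('c')
  [18] 11/2 → 3 ('cde')
  [19] 2/28 → 0 ('')
  [20] 28/5 → 1 ('d')
  [21] 5/0 → 2 ('dc')
  [22] 0/10 → 2 ('dc')
  [23] 10/12 → 1 ('d')
  [24] 12/3 → 2 ('de')
  [25] 3/23 → 0 ('')
  [26] 23/13 → 2 ('ea')
  [27] 13/4 → 1 ('e')
  [28] 4/15 → 0 ('')
  [29] 15/27 → 1 ('f')

n(n+1)/2 = 30·31/2 = 465
Σ LCP = 0 + 2 + 1 + 2 + 1 + 2 + 1 + 1 + 0 + 1 + 2 + 1 + 1 + 0 + 1 + 2 + 1 + 1 + 3 + 0 + 1 + 2 + 2 + 1 + 2 + 0 + 2 + 1 + 0 + 1 = 35
distinct = 465 − 35 = 430

430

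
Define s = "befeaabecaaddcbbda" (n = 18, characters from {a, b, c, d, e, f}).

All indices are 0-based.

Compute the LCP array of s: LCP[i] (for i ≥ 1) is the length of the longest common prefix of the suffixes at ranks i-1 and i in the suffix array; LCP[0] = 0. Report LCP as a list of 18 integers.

sorted suffixes:
  #0 SA[0]=17  'a'
  #1 SA[1]=4  'aabecaaddcbbda'
  #2 SA[2]=9  'aaddcbbda'
  #3 SA[3]=5  'abecaaddcbbda'
  #4 SA[4]=10  'addcbbda'
  #5 SA[5]=14  'bbda'
  #6 SA[6]=15  'bda'
  #7 SA[7]=6  'becaaddcbbda'
  #8 SA[8]=0  'befeaabecaaddcbbda'
  #9 SA[9]=8  'caaddcbbda'
  #10 SA[10]=13  'cbbda'
  #11 SA[11]=16  'da'
  #12 SA[12]=12  'dcbbda'
  #13 SA[13]=11  'ddcbbda'
  #14 SA[14]=3  'eaabecaaddcbbda'
  #15 SA[15]=7  'ecaaddcbbda'
  #16 SA[16]=1  'efeaabecaaddcbbda'
  #17 SA[17]=2  'feaabecaaddcbbda'

SA = [17, 4, 9, 5, 10, 14, 15, 6, 0, 8, 13, 16, 12, 11, 3, 7, 1, 2]
[i] adj suffixes → lcp
  [1] 17/4 → 1 ('a')
  [2] 4/9 → 2 ('aa')
  [3] 9/5 → 1 ('a')
  [4] 5/10 → 1 ('a')
  [5] 10/14 → 0 ('')
  [6] 14/15 → 1 ('b')
  [7] 15/6 → 1 ('b')
  [8] 6/0 → 2 ('be')
  [9] 0/8 → 0 ('')
  [10] 8/13 → 1 ('c')
  [11] 13/16 → 0 ('')
  [12] 16/12 → 1 ('d')
  [13] 12/11 → 1 ('d')
  [14] 11/3 → 0 ('')
  [15] 3/7 → 1 ('e')
  [16] 7/1 → 1 ('e')
  [17] 1/2 → 0 ('')

[0, 1, 2, 1, 1, 0, 1, 1, 2, 0, 1, 0, 1, 1, 0, 1, 1, 0]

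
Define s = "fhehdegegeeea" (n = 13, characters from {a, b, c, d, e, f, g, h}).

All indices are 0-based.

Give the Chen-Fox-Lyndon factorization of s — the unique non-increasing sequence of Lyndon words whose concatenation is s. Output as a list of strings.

["fh", "eh", "degegeee", "a"]

emit factor 1: 'fh' (i=0, period=2)
emit factor 2: 'eh' (i=2, period=2)
emit factor 3: 'degegeee' (i=4, period=8)
emit factor 4: 'a' (i=12, period=1)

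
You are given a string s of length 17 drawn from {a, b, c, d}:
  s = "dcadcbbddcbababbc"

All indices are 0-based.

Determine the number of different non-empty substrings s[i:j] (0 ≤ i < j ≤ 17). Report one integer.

132

sorted suffixes:
  #0 SA[0]=11  'ababbc'
  #1 SA[1]=13  'abbc'
  #2 SA[2]=2  'adcbbddcbababbc'
  #3 SA[3]=10  'bababbc'
  #4 SA[4]=12  'babbc'
  #5 SA[5]=14  'bbc'
  #6 SA[6]=5  'bbddcbababbc'
  #7 SA[7]=15  'bc'
  #8 SA[8]=6  'bddcbababbc'
  #9 SA[9]=16  'c'
  #10 SA[10]=1  'cadcbbddcbababbc'
  #11 SA[11]=9  'cbababbc'
  #12 SA[12]=4  'cbbddcbababbc'
  #13 SA[13]=0  'dcadcbbddcbababbc'
  #14 SA[14]=8  'dcbababbc'
  #15 SA[15]=3  'dcbbddcbababbc'
  #16 SA[16]=7  'ddcbababbc'

SA = [11, 13, 2, 10, 12, 14, 5, 15, 6, 16, 1, 9, 4, 0, 8, 3, 7]
rank  pair      lcp
   1  s[11:],s[13:]  2  'ab'
   2  s[13:],s[2:]  1  'a'
   3  s[2:],s[10:]  0  ''
   4  s[10:],s[12:]  3  'bab'
   5  s[12:],s[14:]  1  'b'
   6  s[14:],s[5:]  2  'bb'
   7  s[5:],s[15:]  1  'b'
   8  s[15:],s[6:]  1  'b'
   9  s[6:],s[16:]  0  ''
  10  s[16:],s[1:]  1  'c'
  11  s[1:],s[9:]  1  'c'
  12  s[9:],s[4:]  2  'cb'
  13  s[4:],s[0:]  0  ''
  14  s[0:],s[8:]  2  'dc'
  15  s[8:],s[3:]  3  'dcb'
  16  s[3:],s[7:]  1  'd'

n(n+1)/2 = 17·18/2 = 153
Σ LCP = 0 + 2 + 1 + 0 + 3 + 1 + 2 + 1 + 1 + 0 + 1 + 1 + 2 + 0 + 2 + 3 + 1 = 21
distinct = 153 − 21 = 132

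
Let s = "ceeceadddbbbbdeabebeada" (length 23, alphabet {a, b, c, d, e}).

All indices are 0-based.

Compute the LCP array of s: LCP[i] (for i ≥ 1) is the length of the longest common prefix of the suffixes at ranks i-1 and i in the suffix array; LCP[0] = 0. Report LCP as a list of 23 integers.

rank→(start, suffix):
  0 → (22, 'a')
  1 → (15, 'abebeada')
  2 → (20, 'ada')
  3 → (5, 'adddbbbbdeabebeada')
  4 → (9, 'bbbbdeabebeada')
  5 → (10, 'bbbdeabebeada')
  6 → (11, 'bbdeabebeada')
  7 → (12, 'bdeabebeada')
  8 → (18, 'beada')
  9 → (16, 'bebeada')
  10 → (3, 'ceadddbbbbdeabebeada')
  11 → (0, 'ceeceadddbbbbdeabebeada')
  12 → (21, 'da')
  13 → (8, 'dbbbbdeabebeada')
  14 → (7, 'ddbbbbdeabebeada')
  15 → (6, 'dddbbbbdeabebeada')
  16 → (13, 'deabebeada')
  17 → (14, 'eabebeada')
  18 → (19, 'eada')
  19 → (4, 'eadddbbbbdeabebeada')
  20 → (17, 'ebeada')
  21 → (2, 'eceadddbbbbdeabebeada')
  22 → (1, 'eeceadddbbbbdeabebeada')

SA = [22, 15, 20, 5, 9, 10, 11, 12, 18, 16, 3, 0, 21, 8, 7, 6, 13, 14, 19, 4, 17, 2, 1]
rank  pair      lcp
   1  s[22:],s[15:]  1  'a'
   2  s[15:],s[20:]  1  'a'
   3  s[20:],s[5:]  2  'ad'
   4  s[5:],s[9:]  0  ''
   5  s[9:],s[10:]  3  'bbb'
   6  s[10:],s[11:]  2  'bb'
   7  s[11:],s[12:]  1  'b'
   8  s[12:],s[18:]  1  'b'
   9  s[18:],s[16:]  2  'be'
  10  s[16:],s[3:]  0  ''
  11  s[3:],s[0:]  2  'ce'
  12  s[0:],s[21:]  0  ''
  13  s[21:],s[8:]  1  'd'
  14  s[8:],s[7:]  1  'd'
  15  s[7:],s[6:]  2  'dd'
  16  s[6:],s[13:]  1  'd'
  17  s[13:],s[14:]  0  ''
  18  s[14:],s[19:]  2  'ea'
  19  s[19:],s[4:]  3  'ead'
  20  s[4:],s[17:]  1  'e'
  21  s[17:],s[2:]  1  'e'
  22  s[2:],s[1:]  1  'e'

[0, 1, 1, 2, 0, 3, 2, 1, 1, 2, 0, 2, 0, 1, 1, 2, 1, 0, 2, 3, 1, 1, 1]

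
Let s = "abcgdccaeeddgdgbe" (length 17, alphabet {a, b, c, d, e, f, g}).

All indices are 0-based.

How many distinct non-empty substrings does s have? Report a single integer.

rank→(start, suffix):
  0 → (0, 'abcgdccaeeddgdgbe')
  1 → (7, 'aeeddgdgbe')
  2 → (1, 'bcgdccaeeddgdgbe')
  3 → (15, 'be')
  4 → (6, 'caeeddgdgbe')
  5 → (5, 'ccaeeddgdgbe')
  6 → (2, 'cgdccaeeddgdgbe')
  7 → (4, 'dccaeeddgdgbe')
  8 → (10, 'ddgdgbe')
  9 → (13, 'dgbe')
  10 → (11, 'dgdgbe')
  11 → (16, 'e')
  12 → (9, 'eddgdgbe')
  13 → (8, 'eeddgdgbe')
  14 → (14, 'gbe')
  15 → (3, 'gdccaeeddgdgbe')
  16 → (12, 'gdgbe')

SA = [0, 7, 1, 15, 6, 5, 2, 4, 10, 13, 11, 16, 9, 8, 14, 3, 12]
i: (SA[i-1],SA[i]) lcp shared
  1: (0,7) 1 'a'
  2: (7,1) 0 ''
  3: (1,15) 1 'b'
  4: (15,6) 0 ''
  5: (6,5) 1 'c'
  6: (5,2) 1 'c'
  7: (2,4) 0 ''
  8: (4,10) 1 'd'
  9: (10,13) 1 'd'
  10: (13,11) 2 'dg'
  11: (11,16) 0 ''
  12: (16,9) 1 'e'
  13: (9,8) 1 'e'
  14: (8,14) 0 ''
  15: (14,3) 1 'g'
  16: (3,12) 2 'gd'

n(n+1)/2 = 17·18/2 = 153
Σ LCP = 0 + 1 + 0 + 1 + 0 + 1 + 1 + 0 + 1 + 1 + 2 + 0 + 1 + 1 + 0 + 1 + 2 = 13
distinct = 153 − 13 = 140

140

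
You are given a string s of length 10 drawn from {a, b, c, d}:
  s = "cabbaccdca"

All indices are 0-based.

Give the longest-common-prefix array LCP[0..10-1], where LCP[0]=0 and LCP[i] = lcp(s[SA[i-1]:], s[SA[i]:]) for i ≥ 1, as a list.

[0, 1, 1, 0, 1, 0, 2, 1, 1, 0]

rank→(start, suffix):
  0 → (9, 'a')
  1 → (1, 'abbaccdca')
  2 → (4, 'accdca')
  3 → (3, 'baccdca')
  4 → (2, 'bbaccdca')
  5 → (8, 'ca')
  6 → (0, 'cabbaccdca')
  7 → (5, 'ccdca')
  8 → (6, 'cdca')
  9 → (7, 'dca')

SA = [9, 1, 4, 3, 2, 8, 0, 5, 6, 7]
[i] adj suffixes → lcp
  [1] 9/1 → 1 ('a')
  [2] 1/4 → 1 ('a')
  [3] 4/3 → 0 ('')
  [4] 3/2 → 1 ('b')
  [5] 2/8 → 0 ('')
  [6] 8/0 → 2 ('ca')
  [7] 0/5 → 1 ('c')
  [8] 5/6 → 1 ('c')
  [9] 6/7 → 0 ('')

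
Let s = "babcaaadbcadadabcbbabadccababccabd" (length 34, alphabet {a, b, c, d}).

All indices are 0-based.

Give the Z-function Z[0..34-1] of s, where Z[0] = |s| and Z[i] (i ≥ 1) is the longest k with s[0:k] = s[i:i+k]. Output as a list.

[34, 0, 1, 0, 0, 0, 0, 0, 1, 0, 0, 0, 0, 0, 0, 1, 0, 1, 3, 0, 2, 0, 0, 0, 0, 0, 4, 0, 1, 0, 0, 0, 1, 0]

Z[0]=34
i=1: fresh scan; Z[1]=0
i=2: fresh scan; Z[2]=1 grow→box=[2,3)
i=3: fresh scan; Z[3]=0
i=4: fresh scan; Z[4]=0
i=5: fresh scan; Z[5]=0
i=6: fresh scan; Z[6]=0
i=7: fresh scan; Z[7]=0
i=8: fresh scan; Z[8]=1 grow→box=[8,9)
i=9: fresh scan; Z[9]=0
i=10: fresh scan; Z[10]=0
i=11: fresh scan; Z[11]=0
i=12: fresh scan; Z[12]=0
i=13: fresh scan; Z[13]=0
i=14: fresh scan; Z[14]=0
i=15: fresh scan; Z[15]=1 grow→box=[15,16)
i=16: fresh scan; Z[16]=0
i=17: fresh scan; Z[17]=1 grow→box=[17,18)
i=18: fresh scan; Z[18]=3 grow→box=[18,21)
i=19: min(r-i=2, Z[1]=0)=0; Z[19]=0
i=20: min(r-i=1, Z[2]=1)=1; Z[20]=2 grow→box=[20,22)
i=21: min(r-i=1, Z[1]=0)=0; Z[21]=0
i=22: fresh scan; Z[22]=0
i=23: fresh scan; Z[23]=0
i=24: fresh scan; Z[24]=0
i=25: fresh scan; Z[25]=0
i=26: fresh scan; Z[26]=4 grow→box=[26,30)
i=27: min(r-i=3, Z[1]=0)=0; Z[27]=0
i=28: min(r-i=2, Z[2]=1)=1; Z[28]=1
i=29: min(r-i=1, Z[3]=0)=0; Z[29]=0
i=30: fresh scan; Z[30]=0
i=31: fresh scan; Z[31]=0
i=32: fresh scan; Z[32]=1 grow→box=[32,33)
i=33: fresh scan; Z[33]=0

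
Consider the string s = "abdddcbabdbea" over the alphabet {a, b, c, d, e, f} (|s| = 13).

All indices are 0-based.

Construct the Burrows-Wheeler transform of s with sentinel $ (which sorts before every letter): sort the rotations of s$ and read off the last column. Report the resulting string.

aeb$caaddbddbb

rank  rotation        last
    0  $abdddcbabdbea  a
    1  a$abdddcbabdbe  e
    2  abdbea$abdddcb  b
    3  abdddcbabdbea$  $
    4  babdbea$abdddc  c
    5  bdbea$abdddcba  a
    6  bdddcbabdbea$a  a
    7  bea$abdddcbabd  d
    8  cbabdbea$abddd  d
    9  dbea$abdddcbab  b
   10  dcbabdbea$abdd  d
   11  ddcbabdbea$abd  d
   12  dddcbabdbea$ab  b
   13  ea$abdddcbabdb  b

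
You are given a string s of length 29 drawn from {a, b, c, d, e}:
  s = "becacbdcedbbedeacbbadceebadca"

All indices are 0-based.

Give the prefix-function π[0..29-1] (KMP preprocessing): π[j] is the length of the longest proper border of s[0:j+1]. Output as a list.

π[0] = 0
j=1 s[j]='e': π[1]=0 (border '')
j=2 s[j]='c': π[2]=0 (border '')
j=3 s[j]='a': π[3]=0 (border '')
j=4 s[j]='c': π[4]=0 (border '')
j=5 s[j]='b': π[5]=1 (border 'b')
j=6 s[j]='d': k: 1→0; π[6]=0 (border '')
j=7 s[j]='c': π[7]=0 (border '')
j=8 s[j]='e': π[8]=0 (border '')
j=9 s[j]='d': π[9]=0 (border '')
j=10 s[j]='b': π[10]=1 (border 'b')
j=11 s[j]='b': k: 1→0; π[11]=1 (border 'b')
j=12 s[j]='e': π[12]=2 (border 'be')
j=13 s[j]='d': k: 2→0; π[13]=0 (border '')
j=14 s[j]='e': π[14]=0 (border '')
j=15 s[j]='a': π[15]=0 (border '')
j=16 s[j]='c': π[16]=0 (border '')
j=17 s[j]='b': π[17]=1 (border 'b')
j=18 s[j]='b': k: 1→0; π[18]=1 (border 'b')
j=19 s[j]='a': k: 1→0; π[19]=0 (border '')
j=20 s[j]='d': π[20]=0 (border '')
j=21 s[j]='c': π[21]=0 (border '')
j=22 s[j]='e': π[22]=0 (border '')
j=23 s[j]='e': π[23]=0 (border '')
j=24 s[j]='b': π[24]=1 (border 'b')
j=25 s[j]='a': k: 1→0; π[25]=0 (border '')
j=26 s[j]='d': π[26]=0 (border '')
j=27 s[j]='c': π[27]=0 (border '')
j=28 s[j]='a': π[28]=0 (border '')

[0, 0, 0, 0, 0, 1, 0, 0, 0, 0, 1, 1, 2, 0, 0, 0, 0, 1, 1, 0, 0, 0, 0, 0, 1, 0, 0, 0, 0]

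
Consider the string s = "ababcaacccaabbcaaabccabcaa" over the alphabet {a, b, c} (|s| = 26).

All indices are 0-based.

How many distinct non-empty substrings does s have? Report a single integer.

298

rank | idx | suffix
   0 |  25 | a
   1 |  24 | aa
   2 |  15 | aaabccabcaa
   3 |  10 | aabbcaaabccabcaa
   4 |  16 | aabccabcaa
   5 |   5 | aacccaabbcaaabccabcaa
   6 |   0 | ababcaacccaabbcaaabccabcaa
   7 |  11 | abbcaaabccabcaa
   8 |  21 | abcaa
   9 |   2 | abcaacccaabbcaaabccabcaa
  10 |  17 | abccabcaa
  11 |   6 | acccaabbcaaabccabcaa
  12 |   1 | babcaacccaabbcaaabccabcaa
  13 |  12 | bbcaaabccabcaa
  14 |  22 | bcaa
  15 |  13 | bcaaabccabcaa
  16 |   3 | bcaacccaabbcaaabccabcaa
  17 |  18 | bccabcaa
  18 |  23 | caa
  19 |  14 | caaabccabcaa
  20 |   9 | caabbcaaabccabcaa
  21 |   4 | caacccaabbcaaabccabcaa
  22 |  20 | cabcaa
  23 |   8 | ccaabbcaaabccabcaa
  24 |  19 | ccabcaa
  25 |   7 | cccaabbcaaabccabcaa

SA = [25, 24, 15, 10, 16, 5, 0, 11, 21, 2, 17, 6, 1, 12, 22, 13, 3, 18, 23, 14, 9, 4, 20, 8, 19, 7]
[i] adj suffixes → lcp
  [1] 25/24 → 1 ('a')
  [2] 24/15 → 2 ('aa')
  [3] 15/10 → 2 ('aa')
  [4] 10/16 → 3 ('aab')
  [5] 16/5 → 2 ('aa')
  [6] 5/0 → 1 ('a')
  [7] 0/11 → 2 ('ab')
  [8] 11/21 → 2 ('ab')
  [9] 21/2 → 5 ('abcaa')
  [10] 2/17 → 3 ('abc')
  [11] 17/6 → 1 ('a')
  [12] 6/1 → 0 ('')
  [13] 1/12 → 1 ('b')
  [14] 12/22 → 1 ('b')
  [15] 22/13 → 4 ('bcaa')
  [16] 13/3 → 4 ('bcaa')
  [17] 3/18 → 2 ('bc')
  [18] 18/23 → 0 ('')
  [19] 23/14 → 3 ('caa')
  [20] 14/9 → 3 ('caa')
  [21] 9/4 → 3 ('caa')
  [22] 4/20 → 2 ('ca')
  [23] 20/8 → 1 ('c')
  [24] 8/19 → 3 ('cca')
  [25] 19/7 → 2 ('cc')

n(n+1)/2 = 26·27/2 = 351
Σ LCP = 0 + 1 + 2 + 2 + 3 + 2 + 1 + 2 + 2 + 5 + 3 + 1 + 0 + 1 + 1 + 4 + 4 + 2 + 0 + 3 + 3 + 3 + 2 + 1 + 3 + 2 = 53
distinct = 351 − 53 = 298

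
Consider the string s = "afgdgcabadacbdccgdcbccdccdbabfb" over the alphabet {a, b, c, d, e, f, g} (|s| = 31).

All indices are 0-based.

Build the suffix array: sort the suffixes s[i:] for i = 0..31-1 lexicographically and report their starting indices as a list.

sorted suffixes:
  #0 SA[0]=6  'abadacbdccgdcbccdccdbabfb'
  #1 SA[1]=27  'abfb'
  #2 SA[2]=10  'acbdccgdcbccdccdbabfb'
  #3 SA[3]=8  'adacbdccgdcbccdccdbabfb'
  #4 SA[4]=0  'afgdgcabadacbdccgdcbccdccdbabfb'
  #5 SA[5]=30  'b'
  #6 SA[6]=26  'babfb'
  #7 SA[7]=7  'badacbdccgdcbccdccdbabfb'
  #8 SA[8]=19  'bccdccdbabfb'
  #9 SA[9]=12  'bdccgdcbccdccdbabfb'
  #10 SA[10]=28  'bfb'
  #11 SA[11]=5  'cabadacbdccgdcbccdccdbabfb'
  #12 SA[12]=18  'cbccdccdbabfb'
  #13 SA[13]=11  'cbdccgdcbccdccdbabfb'
  #14 SA[14]=23  'ccdbabfb'
  #15 SA[15]=20  'ccdccdbabfb'
  #16 SA[16]=14  'ccgdcbccdccdbabfb'
  #17 SA[17]=24  'cdbabfb'
  #18 SA[18]=21  'cdccdbabfb'
  #19 SA[19]=15  'cgdcbccdccdbabfb'
  #20 SA[20]=9  'dacbdccgdcbccdccdbabfb'
  #21 SA[21]=25  'dbabfb'
  #22 SA[22]=17  'dcbccdccdbabfb'
  #23 SA[23]=22  'dccdbabfb'
  #24 SA[24]=13  'dccgdcbccdccdbabfb'
  #25 SA[25]=3  'dgcabadacbdccgdcbccdccdbabfb'
  #26 SA[26]=29  'fb'
  #27 SA[27]=1  'fgdgcabadacbdccgdcbccdccdbabfb'
  #28 SA[28]=4  'gcabadacbdccgdcbccdccdbabfb'
  #29 SA[29]=16  'gdcbccdccdbabfb'
  #30 SA[30]=2  'gdgcabadacbdccgdcbccdccdbabfb'

[6, 27, 10, 8, 0, 30, 26, 7, 19, 12, 28, 5, 18, 11, 23, 20, 14, 24, 21, 15, 9, 25, 17, 22, 13, 3, 29, 1, 4, 16, 2]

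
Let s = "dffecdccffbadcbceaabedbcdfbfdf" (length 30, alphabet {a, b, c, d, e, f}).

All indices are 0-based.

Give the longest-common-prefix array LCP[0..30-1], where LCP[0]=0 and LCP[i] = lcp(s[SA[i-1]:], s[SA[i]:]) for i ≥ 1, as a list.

[0, 1, 1, 0, 1, 2, 1, 1, 0, 1, 1, 2, 1, 1, 0, 1, 2, 1, 2, 2, 0, 1, 1, 0, 1, 2, 1, 1, 1, 2]

rank | idx | suffix
   0 |  17 | aabedbcdfbfdf
   1 |  18 | abedbcdfbfdf
   2 |  11 | adcbceaabedbcdfbfdf
   3 |  10 | badcbceaabedbcdfbfdf
   4 |  22 | bcdfbfdf
   5 |  14 | bceaabedbcdfbfdf
   6 |  19 | bedbcdfbfdf
   7 |  26 | bfdf
   8 |  13 | cbceaabedbcdfbfdf
   9 |   6 | ccffbadcbceaabedbcdfbfdf
  10 |   4 | cdccffbadcbceaabedbcdfbfdf
  11 |  23 | cdfbfdf
  12 |  15 | ceaabedbcdfbfdf
  13 |   7 | cffbadcbceaabedbcdfbfdf
  14 |  21 | dbcdfbfdf
  15 |  12 | dcbceaabedbcdfbfdf
  16 |   5 | dccffbadcbceaabedbcdfbfdf
  17 |  28 | df
  18 |  24 | dfbfdf
  19 |   0 | dffecdccffbadcbceaabedbcdfbfdf
  20 |  16 | eaabedbcdfbfdf
  21 |   3 | ecdccffbadcbceaabedbcdfbfdf
  22 |  20 | edbcdfbfdf
  23 |  29 | f
  24 |   9 | fbadcbceaabedbcdfbfdf
  25 |  25 | fbfdf
  26 |  27 | fdf
  27 |   2 | fecdccffbadcbceaabedbcdfbfdf
  28 |   8 | ffbadcbceaabedbcdfbfdf
  29 |   1 | ffecdccffbadcbceaabedbcdfbfdf

SA = [17, 18, 11, 10, 22, 14, 19, 26, 13, 6, 4, 23, 15, 7, 21, 12, 5, 28, 24, 0, 16, 3, 20, 29, 9, 25, 27, 2, 8, 1]
rank  pair      lcp
   1  s[17:],s[18:]  1  'a'
   2  s[18:],s[11:]  1  'a'
   3  s[11:],s[10:]  0  ''
   4  s[10:],s[22:]  1  'b'
   5  s[22:],s[14:]  2  'bc'
   6  s[14:],s[19:]  1  'b'
   7  s[19:],s[26:]  1  'b'
   8  s[26:],s[13:]  0  ''
   9  s[13:],s[6:]  1  'c'
  10  s[6:],s[4:]  1  'c'
  11  s[4:],s[23:]  2  'cd'
  12  s[23:],s[15:]  1  'c'
  13  s[15:],s[7:]  1  'c'
  14  s[7:],s[21:]  0  ''
  15  s[21:],s[12:]  1  'd'
  16  s[12:],s[5:]  2  'dc'
  17  s[5:],s[28:]  1  'd'
  18  s[28:],s[24:]  2  'df'
  19  s[24:],s[0:]  2  'df'
  20  s[0:],s[16:]  0  ''
  21  s[16:],s[3:]  1  'e'
  22  s[3:],s[20:]  1  'e'
  23  s[20:],s[29:]  0  ''
  24  s[29:],s[9:]  1  'f'
  25  s[9:],s[25:]  2  'fb'
  26  s[25:],s[27:]  1  'f'
  27  s[27:],s[2:]  1  'f'
  28  s[2:],s[8:]  1  'f'
  29  s[8:],s[1:]  2  'ff'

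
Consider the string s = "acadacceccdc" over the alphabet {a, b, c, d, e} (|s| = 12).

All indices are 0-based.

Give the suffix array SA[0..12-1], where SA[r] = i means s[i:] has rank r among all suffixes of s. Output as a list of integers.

rank | idx | suffix
   0 |   0 | acadacceccdc
   1 |   4 | acceccdc
   2 |   2 | adacceccdc
   3 |  11 | c
   4 |   1 | cadacceccdc
   5 |   8 | ccdc
   6 |   5 | cceccdc
   7 |   9 | cdc
   8 |   6 | ceccdc
   9 |   3 | dacceccdc
  10 |  10 | dc
  11 |   7 | eccdc

[0, 4, 2, 11, 1, 8, 5, 9, 6, 3, 10, 7]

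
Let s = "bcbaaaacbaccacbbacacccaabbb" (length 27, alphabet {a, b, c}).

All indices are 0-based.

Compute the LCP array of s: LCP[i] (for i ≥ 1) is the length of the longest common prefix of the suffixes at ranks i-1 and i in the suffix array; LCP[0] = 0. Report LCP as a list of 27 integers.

rank→(start, suffix):
  0 → (3, 'aaaacbaccacbbacacccaabbb')
  1 → (4, 'aaacbaccacbbacacccaabbb')
  2 → (22, 'aabbb')
  3 → (5, 'aacbaccacbbacacccaabbb')
  4 → (23, 'abbb')
  5 → (16, 'acacccaabbb')
  6 → (6, 'acbaccacbbacacccaabbb')
  7 → (12, 'acbbacacccaabbb')
  8 → (9, 'accacbbacacccaabbb')
  9 → (18, 'acccaabbb')
  10 → (26, 'b')
  11 → (2, 'baaaacbaccacbbacacccaabbb')
  12 → (15, 'bacacccaabbb')
  13 → (8, 'baccacbbacacccaabbb')
  14 → (25, 'bb')
  15 → (14, 'bbacacccaabbb')
  16 → (24, 'bbb')
  17 → (0, 'bcbaaaacbaccacbbacacccaabbb')
  18 → (21, 'caabbb')
  19 → (11, 'cacbbacacccaabbb')
  20 → (17, 'cacccaabbb')
  21 → (1, 'cbaaaacbaccacbbacacccaabbb')
  22 → (7, 'cbaccacbbacacccaabbb')
  23 → (13, 'cbbacacccaabbb')
  24 → (20, 'ccaabbb')
  25 → (10, 'ccacbbacacccaabbb')
  26 → (19, 'cccaabbb')

SA = [3, 4, 22, 5, 23, 16, 6, 12, 9, 18, 26, 2, 15, 8, 25, 14, 24, 0, 21, 11, 17, 1, 7, 13, 20, 10, 19]
rank  pair      lcp
   1  s[3:],s[4:]  3  'aaa'
   2  s[4:],s[22:]  2  'aa'
   3  s[22:],s[5:]  2  'aa'
   4  s[5:],s[23:]  1  'a'
   5  s[23:],s[16:]  1  'a'
   6  s[16:],s[6:]  2  'ac'
   7  s[6:],s[12:]  3  'acb'
   8  s[12:],s[9:]  2  'ac'
   9  s[9:],s[18:]  3  'acc'
  10  s[18:],s[26:]  0  ''
  11  s[26:],s[2:]  1  'b'
  12  s[2:],s[15:]  2  'ba'
  13  s[15:],s[8:]  3  'bac'
  14  s[8:],s[25:]  1  'b'
  15  s[25:],s[14:]  2  'bb'
  16  s[14:],s[24:]  2  'bb'
  17  s[24:],s[0:]  1  'b'
  18  s[0:],s[21:]  0  ''
  19  s[21:],s[11:]  2  'ca'
  20  s[11:],s[17:]  3  'cac'
  21  s[17:],s[1:]  1  'c'
  22  s[1:],s[7:]  3  'cba'
  23  s[7:],s[13:]  2  'cb'
  24  s[13:],s[20:]  1  'c'
  25  s[20:],s[10:]  3  'cca'
  26  s[10:],s[19:]  2  'cc'

[0, 3, 2, 2, 1, 1, 2, 3, 2, 3, 0, 1, 2, 3, 1, 2, 2, 1, 0, 2, 3, 1, 3, 2, 1, 3, 2]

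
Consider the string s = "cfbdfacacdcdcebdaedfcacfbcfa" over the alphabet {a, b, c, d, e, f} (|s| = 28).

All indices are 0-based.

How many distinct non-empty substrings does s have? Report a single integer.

370

sorted suffixes:
  #0 SA[0]=27  'a'
  #1 SA[1]=5  'acacdcdcebdaedfcacfbcfa'
  #2 SA[2]=7  'acdcdcebdaedfcacfbcfa'
  #3 SA[3]=21  'acfbcfa'
  #4 SA[4]=16  'aedfcacfbcfa'
  #5 SA[5]=24  'bcfa'
  #6 SA[6]=14  'bdaedfcacfbcfa'
  #7 SA[7]=2  'bdfacacdcdcebdaedfcacfbcfa'
  #8 SA[8]=6  'cacdcdcebdaedfcacfbcfa'
  #9 SA[9]=20  'cacfbcfa'
  #10 SA[10]=8  'cdcdcebdaedfcacfbcfa'
  #11 SA[11]=10  'cdcebdaedfcacfbcfa'
  #12 SA[12]=12  'cebdaedfcacfbcfa'
  #13 SA[13]=25  'cfa'
  #14 SA[14]=22  'cfbcfa'
  #15 SA[15]=0  'cfbdfacacdcdcebdaedfcacfbcfa'
  #16 SA[16]=15  'daedfcacfbcfa'
  #17 SA[17]=9  'dcdcebdaedfcacfbcfa'
  #18 SA[18]=11  'dcebdaedfcacfbcfa'
  #19 SA[19]=3  'dfacacdcdcebdaedfcacfbcfa'
  #20 SA[20]=18  'dfcacfbcfa'
  #21 SA[21]=13  'ebdaedfcacfbcfa'
  #22 SA[22]=17  'edfcacfbcfa'
  #23 SA[23]=26  'fa'
  #24 SA[24]=4  'facacdcdcebdaedfcacfbcfa'
  #25 SA[25]=23  'fbcfa'
  #26 SA[26]=1  'fbdfacacdcdcebdaedfcacfbcfa'
  #27 SA[27]=19  'fcacfbcfa'

SA = [27, 5, 7, 21, 16, 24, 14, 2, 6, 20, 8, 10, 12, 25, 22, 0, 15, 9, 11, 3, 18, 13, 17, 26, 4, 23, 1, 19]
rank  pair      lcp
   1  s[27:],s[5:]  1  'a'
   2  s[5:],s[7:]  2  'ac'
   3  s[7:],s[21:]  2  'ac'
   4  s[21:],s[16:]  1  'a'
   5  s[16:],s[24:]  0  ''
   6  s[24:],s[14:]  1  'b'
   7  s[14:],s[2:]  2  'bd'
   8  s[2:],s[6:]  0  ''
   9  s[6:],s[20:]  3  'cac'
  10  s[20:],s[8:]  1  'c'
  11  s[8:],s[10:]  3  'cdc'
  12  s[10:],s[12:]  1  'c'
  13  s[12:],s[25:]  1  'c'
  14  s[25:],s[22:]  2  'cf'
  15  s[22:],s[0:]  3  'cfb'
  16  s[0:],s[15:]  0  ''
  17  s[15:],s[9:]  1  'd'
  18  s[9:],s[11:]  2  'dc'
  19  s[11:],s[3:]  1  'd'
  20  s[3:],s[18:]  2  'df'
  21  s[18:],s[13:]  0  ''
  22  s[13:],s[17:]  1  'e'
  23  s[17:],s[26:]  0  ''
  24  s[26:],s[4:]  2  'fa'
  25  s[4:],s[23:]  1  'f'
  26  s[23:],s[1:]  2  'fb'
  27  s[1:],s[19:]  1  'f'

n(n+1)/2 = 28·29/2 = 406
Σ LCP = 0 + 1 + 2 + 2 + 1 + 0 + 1 + 2 + 0 + 3 + 1 + 3 + 1 + 1 + 2 + 3 + 0 + 1 + 2 + 1 + 2 + 0 + 1 + 0 + 2 + 1 + 2 + 1 = 36
distinct = 406 − 36 = 370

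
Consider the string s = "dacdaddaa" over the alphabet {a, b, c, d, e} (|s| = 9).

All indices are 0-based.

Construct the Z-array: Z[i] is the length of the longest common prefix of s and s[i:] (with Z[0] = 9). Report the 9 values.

[9, 0, 0, 2, 0, 1, 2, 0, 0]

Z[0]=9
i=1: i≥r, start 0; Z[1]=0
i=2: i≥r, start 0; Z[2]=0
i=3: i≥r, start 0; Z[3]=2 scan→box=[3,5)
i=4: min(r-i=1, Z[1]=0)=0; Z[4]=0
i=5: i≥r, start 0; Z[5]=1 scan→box=[5,6)
i=6: i≥r, start 0; Z[6]=2 scan→box=[6,8)
i=7: min(r-i=1, Z[1]=0)=0; Z[7]=0
i=8: i≥r, start 0; Z[8]=0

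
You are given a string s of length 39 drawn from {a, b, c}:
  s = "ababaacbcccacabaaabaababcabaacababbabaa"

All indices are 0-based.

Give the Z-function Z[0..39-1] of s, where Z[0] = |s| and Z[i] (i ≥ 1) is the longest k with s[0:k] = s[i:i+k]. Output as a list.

[39, 0, 3, 0, 1, 1, 0, 0, 0, 0, 0, 1, 0, 3, 0, 1, 1, 3, 0, 1, 4, 0, 2, 0, 0, 3, 0, 1, 1, 0, 4, 0, 2, 0, 0, 3, 0, 1, 1]

Z[0]=39
i=1: i≥r, start 0; Z[1]=0
i=2: i≥r, start 0; Z[2]=3 grow→box=[2,5)
i=3: min(r-i=2, Z[1]=0)=0; Z[3]=0
i=4: min(r-i=1, Z[2]=3)=1; Z[4]=1
i=5: i≥r, start 0; Z[5]=1 grow→box=[5,6)
i=6: i≥r, start 0; Z[6]=0
i=7: i≥r, start 0; Z[7]=0
i=8: i≥r, start 0; Z[8]=0
i=9: i≥r, start 0; Z[9]=0
i=10: i≥r, start 0; Z[10]=0
i=11: i≥r, start 0; Z[11]=1 grow→box=[11,12)
i=12: i≥r, start 0; Z[12]=0
i=13: i≥r, start 0; Z[13]=3 grow→box=[13,16)
i=14: min(r-i=2, Z[1]=0)=0; Z[14]=0
i=15: min(r-i=1, Z[2]=3)=1; Z[15]=1
i=16: i≥r, start 0; Z[16]=1 grow→box=[16,17)
i=17: i≥r, start 0; Z[17]=3 grow→box=[17,20)
i=18: min(r-i=2, Z[1]=0)=0; Z[18]=0
i=19: min(r-i=1, Z[2]=3)=1; Z[19]=1
i=20: i≥r, start 0; Z[20]=4 grow→box=[20,24)
i=21: min(r-i=3, Z[1]=0)=0; Z[21]=0
i=22: min(r-i=2, Z[2]=3)=2; Z[22]=2
i=23: min(r-i=1, Z[3]=0)=0; Z[23]=0
i=24: i≥r, start 0; Z[24]=0
i=25: i≥r, start 0; Z[25]=3 grow→box=[25,28)
i=26: min(r-i=2, Z[1]=0)=0; Z[26]=0
i=27: min(r-i=1, Z[2]=3)=1; Z[27]=1
i=28: i≥r, start 0; Z[28]=1 grow→box=[28,29)
i=29: i≥r, start 0; Z[29]=0
i=30: i≥r, start 0; Z[30]=4 grow→box=[30,34)
i=31: min(r-i=3, Z[1]=0)=0; Z[31]=0
i=32: min(r-i=2, Z[2]=3)=2; Z[32]=2
i=33: min(r-i=1, Z[3]=0)=0; Z[33]=0
i=34: i≥r, start 0; Z[34]=0
i=35: i≥r, start 0; Z[35]=3 grow→box=[35,38)
i=36: min(r-i=2, Z[1]=0)=0; Z[36]=0
i=37: min(r-i=1, Z[2]=3)=1; Z[37]=1
i=38: i≥r, start 0; Z[38]=1 grow→box=[38,39)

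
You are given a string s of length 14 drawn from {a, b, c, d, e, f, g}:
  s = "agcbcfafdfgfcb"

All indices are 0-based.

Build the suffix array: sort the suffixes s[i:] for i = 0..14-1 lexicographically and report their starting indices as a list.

rank→(start, suffix):
  0 → (6, 'afdfgfcb')
  1 → (0, 'agcbcfafdfgfcb')
  2 → (13, 'b')
  3 → (3, 'bcfafdfgfcb')
  4 → (12, 'cb')
  5 → (2, 'cbcfafdfgfcb')
  6 → (4, 'cfafdfgfcb')
  7 → (8, 'dfgfcb')
  8 → (5, 'fafdfgfcb')
  9 → (11, 'fcb')
  10 → (7, 'fdfgfcb')
  11 → (9, 'fgfcb')
  12 → (1, 'gcbcfafdfgfcb')
  13 → (10, 'gfcb')

[6, 0, 13, 3, 12, 2, 4, 8, 5, 11, 7, 9, 1, 10]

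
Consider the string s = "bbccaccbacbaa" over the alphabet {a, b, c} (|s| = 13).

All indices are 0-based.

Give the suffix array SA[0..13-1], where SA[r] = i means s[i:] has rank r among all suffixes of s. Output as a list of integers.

rank | idx | suffix
   0 |  12 | a
   1 |  11 | aa
   2 |   8 | acbaa
   3 |   4 | accbacbaa
   4 |  10 | baa
   5 |   7 | bacbaa
   6 |   0 | bbccaccbacbaa
   7 |   1 | bccaccbacbaa
   8 |   3 | caccbacbaa
   9 |   9 | cbaa
  10 |   6 | cbacbaa
  11 |   2 | ccaccbacbaa
  12 |   5 | ccbacbaa

[12, 11, 8, 4, 10, 7, 0, 1, 3, 9, 6, 2, 5]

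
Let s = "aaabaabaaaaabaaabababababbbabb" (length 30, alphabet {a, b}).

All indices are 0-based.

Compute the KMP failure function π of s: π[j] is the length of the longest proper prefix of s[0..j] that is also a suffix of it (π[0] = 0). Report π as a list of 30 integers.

[0, 1, 2, 0, 1, 2, 0, 1, 2, 3, 3, 3, 4, 5, 6, 3, 4, 5, 0, 1, 0, 1, 0, 1, 0, 0, 0, 1, 0, 0]

π[0] = 0
j=1 s[j]='a': π[1]=1 (border 'a')
j=2 s[j]='a': π[2]=2 (border 'aa')
j=3 s[j]='b': k: 2→1→0; π[3]=0 (border '')
j=4 s[j]='a': π[4]=1 (border 'a')
j=5 s[j]='a': π[5]=2 (border 'aa')
j=6 s[j]='b': k: 2→1→0; π[6]=0 (border '')
j=7 s[j]='a': π[7]=1 (border 'a')
j=8 s[j]='a': π[8]=2 (border 'aa')
j=9 s[j]='a': π[9]=3 (border 'aaa')
j=10 s[j]='a': k: 3→2; π[10]=3 (border 'aaa')
j=11 s[j]='a': k: 3→2; π[11]=3 (border 'aaa')
j=12 s[j]='b': π[12]=4 (border 'aaab')
j=13 s[j]='a': π[13]=5 (border 'aaaba')
j=14 s[j]='a': π[14]=6 (border 'aaabaa')
j=15 s[j]='a': k: 6→2; π[15]=3 (border 'aaa')
j=16 s[j]='b': π[16]=4 (border 'aaab')
j=17 s[j]='a': π[17]=5 (border 'aaaba')
j=18 s[j]='b': k: 5→1→0; π[18]=0 (border '')
j=19 s[j]='a': π[19]=1 (border 'a')
j=20 s[j]='b': k: 1→0; π[20]=0 (border '')
j=21 s[j]='a': π[21]=1 (border 'a')
j=22 s[j]='b': k: 1→0; π[22]=0 (border '')
j=23 s[j]='a': π[23]=1 (border 'a')
j=24 s[j]='b': k: 1→0; π[24]=0 (border '')
j=25 s[j]='b': π[25]=0 (border '')
j=26 s[j]='b': π[26]=0 (border '')
j=27 s[j]='a': π[27]=1 (border 'a')
j=28 s[j]='b': k: 1→0; π[28]=0 (border '')
j=29 s[j]='b': π[29]=0 (border '')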